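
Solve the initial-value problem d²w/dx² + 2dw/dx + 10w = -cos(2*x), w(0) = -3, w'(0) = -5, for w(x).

w = -3*cos(2*x)/26 - sin(2*x)/13 - 75*cos(3*x)*exp(-x)/26 - 67*exp(-x)*sin(3*x)/26

Characteristic equation r² + 2r + 10 = 0 has discriminant (2)² - 4·(10) = -36 < 0, so r = -1 ± 3i.
Hence w_h = C1*cos(3*x)*exp(-x) + C2*exp(-x)*sin(3*x).
Try w_p = A*cos(2*x) + B*sin(2*x). Substituting and equating the coefficients of cos(2x) and sin(2x) gives A = -3/26, B = -1/13, so w_p = -3*cos(2*x)/26 - sin(2*x)/13.
General solution: w = -3*cos(2*x)/26 - sin(2*x)/13 + C1*cos(3*x)*exp(-x) + C2*exp(-x)*sin(3*x).
Apply the initial conditions: w(0) = -3/26 + C1 = -3 and w'(0) = -2/13 - C1 + 3*C2 = -5. Solving gives C1 = -75/26, C2 = -67/26.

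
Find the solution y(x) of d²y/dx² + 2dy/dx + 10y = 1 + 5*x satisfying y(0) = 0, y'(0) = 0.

y = x/2 - exp(-x)*sin(3*x)/6

Characteristic equation r² + 2r + 10 = 0 has discriminant (2)² - 4·(10) = -36 < 0, so r = -1 ± 3i.
Hence y_h = C1*cos(3*x)*exp(-x) + C2*exp(-x)*sin(3*x).
For the particular solution try y_p = A0 + A1*x. Substituting and matching coefficients of each power of x gives A0 = 0, A1 = 1/2, so y_p = x/2.
General solution: y = x/2 + C1*cos(3*x)*exp(-x) + C2*exp(-x)*sin(3*x).
Apply the initial conditions: y(0) = C1 = 0 and y'(0) = 1/2 - C1 + 3*C2 = 0. Solving gives C1 = 0, C2 = -1/6.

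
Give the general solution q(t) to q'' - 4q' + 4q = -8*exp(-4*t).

q = -2*exp(-4*t)/9 + C1*exp(2*t) + C2*t*exp(2*t)

Characteristic equation r² - 4r + 4 = 0 has discriminant (-4)² - 4·(4) = 0, so r = 2 is a repeated root.
Hence q_h = (C1 + C2*t)*exp(2*t).
Try q_p = A*exp(-4*t). Substituting into the equation and dividing by exp(-4*t) gives A = -2/9, so q_p = -2*exp(-4*t)/9.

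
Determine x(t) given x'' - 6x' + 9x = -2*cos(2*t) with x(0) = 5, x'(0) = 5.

x = -10*cos(2*t)/169 + 24*sin(2*t)/169 + 855*exp(3*t)/169 - 136*t*exp(3*t)/13

Characteristic equation r² - 6r + 9 = 0 has discriminant (-6)² - 4·(9) = 0, so r = 3 is a repeated root.
Hence x_h = (C1 + C2*t)*exp(3*t).
Try x_p = A*cos(2*t) + B*sin(2*t). Substituting and equating the coefficients of cos(2t) and sin(2t) gives A = -10/169, B = 24/169, so x_p = -10*cos(2*t)/169 + 24*sin(2*t)/169.
General solution: x = -10*cos(2*t)/169 + 24*sin(2*t)/169 + C1*exp(3*t) + C2*t*exp(3*t).
Apply the initial conditions: x(0) = -10/169 + C1 = 5 and x'(0) = 48/169 + C2 + 3*C1 = 5. Solving gives C1 = 855/169, C2 = -136/13.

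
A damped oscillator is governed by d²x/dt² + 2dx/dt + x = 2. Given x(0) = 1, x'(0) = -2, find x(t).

Characteristic equation r² + 2r + 1 = 0 has discriminant (2)² - 4·(1) = 0, so r = -1 is a repeated root.
Hence x_h = (C1 + C2*t)*exp(-t).
For the particular solution try x_p = A0. Substituting and matching coefficients of each power of t gives A0 = 2, so x_p = 2.
General solution: x = 2 + C1*exp(-t) + C2*t*exp(-t).
Apply the initial conditions: x(0) = 2 + C1 = 1 and x'(0) = C2 - C1 = -2. Solving gives C1 = -1, C2 = -3.

x = 2 - exp(-t) - 3*t*exp(-t)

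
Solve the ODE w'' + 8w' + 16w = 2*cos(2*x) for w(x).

w = 2*sin(2*x)/25 + 3*cos(2*x)/50 + C1*exp(-4*x) + C2*x*exp(-4*x)

Characteristic equation r² + 8r + 16 = 0 has discriminant (8)² - 4·(16) = 0, so r = -4 is a repeated root.
Hence w_h = (C1 + C2*x)*exp(-4*x).
Try w_p = A*cos(2*x) + B*sin(2*x). Substituting and equating the coefficients of cos(2x) and sin(2x) gives A = 3/50, B = 2/25, so w_p = 2*sin(2*x)/25 + 3*cos(2*x)/50.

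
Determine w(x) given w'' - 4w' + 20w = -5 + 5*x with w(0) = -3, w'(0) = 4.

w = -1/5 + x/4 - 14*cos(4*x)*exp(2*x)/5 + 187*exp(2*x)*sin(4*x)/80

Characteristic equation r² - 4r + 20 = 0 has discriminant (-4)² - 4·(20) = -64 < 0, so r = 2 ± 4i.
Hence w_h = C1*cos(4*x)*exp(2*x) + C2*exp(2*x)*sin(4*x).
For the particular solution try w_p = A0 + A1*x. Substituting and matching coefficients of each power of x gives A0 = -1/5, A1 = 1/4, so w_p = -1/5 + x/4.
General solution: w = -1/5 + x/4 + C1*cos(4*x)*exp(2*x) + C2*exp(2*x)*sin(4*x).
Apply the initial conditions: w(0) = -1/5 + C1 = -3 and w'(0) = 1/4 + 2*C1 + 4*C2 = 4. Solving gives C1 = -14/5, C2 = 187/80.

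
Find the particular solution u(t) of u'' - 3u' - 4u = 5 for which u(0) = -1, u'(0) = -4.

Characteristic equation r² - 3r - 4 = 0 factors as (r + 1)(r - 4) = 0, so r = -1, 4.
Hence u_h = C1*exp(-t) + C2*exp(4*t).
For the particular solution try u_p = A0. Substituting and matching coefficients of each power of t gives A0 = -5/4, so u_p = -5/4.
General solution: u = -5/4 + C1*exp(-t) + C2*exp(4*t).
Apply the initial conditions: u(0) = -5/4 + C1 + C2 = -1 and u'(0) = -C1 + 4*C2 = -4. Solving gives C1 = 1, C2 = -3/4.

u = -5/4 - 3*exp(4*t)/4 + exp(-t)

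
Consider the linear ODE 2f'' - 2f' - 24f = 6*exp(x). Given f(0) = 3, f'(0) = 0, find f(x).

Divide through by 2: f'' - f' - 12f = 3*exp(x).
Characteristic equation r² - r - 12 = 0 factors as (r - 4)(r + 3) = 0, so r = 4, -3.
Hence f_h = C1*exp(4*x) + C2*exp(-3*x).
Try f_p = A*exp(x). Substituting into the equation and dividing by exp(x) gives A = -1/4, so f_p = -exp(x)/4.
General solution: f = -exp(x)/4 + C1*exp(4*x) + C2*exp(-3*x).
Apply the initial conditions: f(0) = -1/4 + C1 + C2 = 3 and f'(0) = -1/4 - 3*C2 + 4*C1 = 0. Solving gives C1 = 10/7, C2 = 51/28.

f = -exp(x)/4 + 10*exp(4*x)/7 + 51*exp(-3*x)/28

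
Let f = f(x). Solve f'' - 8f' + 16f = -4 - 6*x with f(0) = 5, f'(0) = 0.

f = -7/16 - 3*x/8 + 87*exp(4*x)/16 - 171*x*exp(4*x)/8

Characteristic equation r² - 8r + 16 = 0 has discriminant (-8)² - 4·(16) = 0, so r = 4 is a repeated root.
Hence f_h = (C1 + C2*x)*exp(4*x).
For the particular solution try f_p = A0 + A1*x. Substituting and matching coefficients of each power of x gives A0 = -7/16, A1 = -3/8, so f_p = -7/16 - 3*x/8.
General solution: f = -7/16 - 3*x/8 + C1*exp(4*x) + C2*x*exp(4*x).
Apply the initial conditions: f(0) = -7/16 + C1 = 5 and f'(0) = -3/8 + C2 + 4*C1 = 0. Solving gives C1 = 87/16, C2 = -171/8.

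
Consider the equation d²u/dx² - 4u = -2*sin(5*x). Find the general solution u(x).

Characteristic equation r² - 4 = 0 factors as (r + 2)(r - 2) = 0, so r = -2, 2.
Hence u_h = C1*exp(-2*x) + C2*exp(2*x).
Try u_p = A*cos(5*x) + B*sin(5*x). Substituting and equating the coefficients of cos(5x) and sin(5x) gives A = 0, B = 2/29, so u_p = 2*sin(5*x)/29.

u = 2*sin(5*x)/29 + C1*exp(-2*x) + C2*exp(2*x)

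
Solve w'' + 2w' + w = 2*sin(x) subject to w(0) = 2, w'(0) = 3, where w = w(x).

Characteristic equation r² + 2r + 1 = 0 has discriminant (2)² - 4·(1) = 0, so r = -1 is a repeated root.
Hence w_h = (C1 + C2*x)*exp(-x).
Try w_p = A*cos(x) + B*sin(x). Substituting and equating the coefficients of cos(x) and sin(x) gives A = -1, B = 0, so w_p = -cos(x).
General solution: w = -cos(x) + C1*exp(-x) + C2*x*exp(-x).
Apply the initial conditions: w(0) = -1 + C1 = 2 and w'(0) = C2 - C1 = 3. Solving gives C1 = 3, C2 = 6.

w = -cos(x) + 3*exp(-x) + 6*x*exp(-x)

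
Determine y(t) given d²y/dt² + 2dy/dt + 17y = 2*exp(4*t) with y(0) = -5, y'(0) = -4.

Characteristic equation r² + 2r + 17 = 0 has discriminant (2)² - 4·(17) = -64 < 0, so r = -1 ± 4i.
Hence y_h = C1*cos(4*t)*exp(-t) + C2*exp(-t)*sin(4*t).
Try y_p = A*exp(4*t). Substituting into the equation and dividing by exp(4*t) gives A = 2/41, so y_p = 2*exp(4*t)/41.
General solution: y = 2*exp(4*t)/41 + C1*cos(4*t)*exp(-t) + C2*exp(-t)*sin(4*t).
Apply the initial conditions: y(0) = 2/41 + C1 = -5 and y'(0) = 8/41 - C1 + 4*C2 = -4. Solving gives C1 = -207/41, C2 = -379/164.

y = 2*exp(4*t)/41 - 379*exp(-t)*sin(4*t)/164 - 207*cos(4*t)*exp(-t)/41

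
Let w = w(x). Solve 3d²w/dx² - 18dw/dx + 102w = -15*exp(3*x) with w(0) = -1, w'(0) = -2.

w = -exp(3*x)/5 - 4*cos(5*x)*exp(3*x)/5 + exp(3*x)*sin(5*x)/5

Divide through by 3: w'' - 6w' + 34w = -5*exp(3*x).
Characteristic equation r² - 6r + 34 = 0 has discriminant (-6)² - 4·(34) = -100 < 0, so r = 3 ± 5i.
Hence w_h = C1*cos(5*x)*exp(3*x) + C2*exp(3*x)*sin(5*x).
Try w_p = A*exp(3*x). Substituting into the equation and dividing by exp(3*x) gives A = -1/5, so w_p = -exp(3*x)/5.
General solution: w = -exp(3*x)/5 + C1*cos(5*x)*exp(3*x) + C2*exp(3*x)*sin(5*x).
Apply the initial conditions: w(0) = -1/5 + C1 = -1 and w'(0) = -3/5 + 3*C1 + 5*C2 = -2. Solving gives C1 = -4/5, C2 = 1/5.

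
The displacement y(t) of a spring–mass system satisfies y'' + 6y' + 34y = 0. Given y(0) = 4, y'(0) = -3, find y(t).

Characteristic equation r² + 6r + 34 = 0 has discriminant (6)² - 4·(34) = -100 < 0, so r = -3 ± 5i.
Hence y_h = C1*cos(5*t)*exp(-3*t) + C2*exp(-3*t)*sin(5*t).
Apply the initial conditions: y(0) = C1 = 4 and y'(0) = -3*C1 + 5*C2 = -3. Solving gives C1 = 4, C2 = 9/5.

y = 4*cos(5*t)*exp(-3*t) + 9*exp(-3*t)*sin(5*t)/5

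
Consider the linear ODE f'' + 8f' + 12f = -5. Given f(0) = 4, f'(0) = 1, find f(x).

f = -5/12 - 59*exp(-6*x)/24 + 55*exp(-2*x)/8

Characteristic equation r² + 8r + 12 = 0 factors as (r + 6)(r + 2) = 0, so r = -6, -2.
Hence f_h = C1*exp(-6*x) + C2*exp(-2*x).
For the particular solution try f_p = A0. Substituting and matching coefficients of each power of x gives A0 = -5/12, so f_p = -5/12.
General solution: f = -5/12 + C1*exp(-6*x) + C2*exp(-2*x).
Apply the initial conditions: f(0) = -5/12 + C1 + C2 = 4 and f'(0) = -6*C1 - 2*C2 = 1. Solving gives C1 = -59/24, C2 = 55/8.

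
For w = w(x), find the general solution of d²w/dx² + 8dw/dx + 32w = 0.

w = C1*cos(4*x)*exp(-4*x) + C2*exp(-4*x)*sin(4*x)

Characteristic equation r² + 8r + 32 = 0 has discriminant (8)² - 4·(32) = -64 < 0, so r = -4 ± 4i.
Hence w_h = C1*cos(4*x)*exp(-4*x) + C2*exp(-4*x)*sin(4*x).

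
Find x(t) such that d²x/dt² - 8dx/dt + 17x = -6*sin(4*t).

x = -192*cos(4*t)/1025 - 6*sin(4*t)/1025 + C1*cos(t)*exp(4*t) + C2*exp(4*t)*sin(t)

Characteristic equation r² - 8r + 17 = 0 has discriminant (-8)² - 4·(17) = -4 < 0, so r = 4 ± i.
Hence x_h = C1*cos(t)*exp(4*t) + C2*exp(4*t)*sin(t).
Try x_p = A*cos(4*t) + B*sin(4*t). Substituting and equating the coefficients of cos(4t) and sin(4t) gives A = -192/1025, B = -6/1025, so x_p = -192*cos(4*t)/1025 - 6*sin(4*t)/1025.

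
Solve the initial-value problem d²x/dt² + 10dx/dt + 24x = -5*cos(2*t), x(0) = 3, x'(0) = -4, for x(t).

Characteristic equation r² + 10r + 24 = 0 factors as (r + 6)(r + 4) = 0, so r = -6, -4.
Hence x_h = C1*exp(-6*t) + C2*exp(-4*t).
Try x_p = A*cos(2*t) + B*sin(2*t). Substituting and equating the coefficients of cos(2t) and sin(2t) gives A = -1/8, B = -1/8, so x_p = -cos(2*t)/8 - sin(2*t)/8.
General solution: x = -cos(2*t)/8 - sin(2*t)/8 + C1*exp(-6*t) + C2*exp(-4*t).
Apply the initial conditions: x(0) = -1/8 + C1 + C2 = 3 and x'(0) = -1/4 - 6*C1 - 4*C2 = -4. Solving gives C1 = -35/8, C2 = 15/2.

x = -35*exp(-6*t)/8 - cos(2*t)/8 - sin(2*t)/8 + 15*exp(-4*t)/2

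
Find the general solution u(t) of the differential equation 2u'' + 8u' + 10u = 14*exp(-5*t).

Divide through by 2: u'' + 4u' + 5u = 7*exp(-5*t).
Characteristic equation r² + 4r + 5 = 0 has discriminant (4)² - 4·(5) = -4 < 0, so r = -2 ± i.
Hence u_h = C1*cos(t)*exp(-2*t) + C2*exp(-2*t)*sin(t).
Try u_p = A*exp(-5*t). Substituting into the equation and dividing by exp(-5*t) gives A = 7/10, so u_p = 7*exp(-5*t)/10.

u = 7*exp(-5*t)/10 + C1*cos(t)*exp(-2*t) + C2*exp(-2*t)*sin(t)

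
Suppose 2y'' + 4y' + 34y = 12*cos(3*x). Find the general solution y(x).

y = 9*sin(3*x)/25 + 12*cos(3*x)/25 + C1*cos(4*x)*exp(-x) + C2*exp(-x)*sin(4*x)

Divide through by 2: y'' + 2y' + 17y = 6*cos(3*x).
Characteristic equation r² + 2r + 17 = 0 has discriminant (2)² - 4·(17) = -64 < 0, so r = -1 ± 4i.
Hence y_h = C1*cos(4*x)*exp(-x) + C2*exp(-x)*sin(4*x).
Try y_p = A*cos(3*x) + B*sin(3*x). Substituting and equating the coefficients of cos(3x) and sin(3x) gives A = 12/25, B = 9/25, so y_p = 9*sin(3*x)/25 + 12*cos(3*x)/25.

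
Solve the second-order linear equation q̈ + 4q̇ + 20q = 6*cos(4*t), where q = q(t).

q = 3*cos(4*t)/34 + 6*sin(4*t)/17 + C1*cos(4*t)*exp(-2*t) + C2*exp(-2*t)*sin(4*t)

Characteristic equation r² + 4r + 20 = 0 has discriminant (4)² - 4·(20) = -64 < 0, so r = -2 ± 4i.
Hence q_h = C1*cos(4*t)*exp(-2*t) + C2*exp(-2*t)*sin(4*t).
Try q_p = A*cos(4*t) + B*sin(4*t). Substituting and equating the coefficients of cos(4t) and sin(4t) gives A = 3/34, B = 6/17, so q_p = 3*cos(4*t)/34 + 6*sin(4*t)/17.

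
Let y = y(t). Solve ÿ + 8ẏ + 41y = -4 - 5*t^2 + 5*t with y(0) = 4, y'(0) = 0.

y = -8594/68921 - 5*t**2/41 + 285*t/1681 + 284278*cos(5*t)*exp(-4*t)/68921 + 1125427*exp(-4*t)*sin(5*t)/344605

Characteristic equation r² + 8r + 41 = 0 has discriminant (8)² - 4·(41) = -100 < 0, so r = -4 ± 5i.
Hence y_h = C1*cos(5*t)*exp(-4*t) + C2*exp(-4*t)*sin(5*t).
For the particular solution try y_p = A0 + A1*t + A2*t^2. Substituting and matching coefficients of each power of t gives A0 = -8594/68921, A1 = 7*2**(26/105)*3**(17/28)*5**(127/420)*7**(71/210)/300, A2 = -5/41, so y_p = -8594/68921 - 5*t^2/41 + 285*t/1681.
General solution: y = -8594/68921 - 5*t^2/41 + 285*t/1681 + C1*cos(5*t)*exp(-4*t) + C2*exp(-4*t)*sin(5*t).
Apply the initial conditions: y(0) = -8594/68921 + C1 = 4 and y'(0) = 285/1681 - 4*C1 + 5*C2 = 0. Solving gives C1 = 284278/68921, C2 = 1125427/344605.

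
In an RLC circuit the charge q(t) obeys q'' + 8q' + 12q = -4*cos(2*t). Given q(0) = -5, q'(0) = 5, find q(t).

q = -6*exp(-2*t) - sin(2*t)/5 - cos(2*t)/10 + 11*exp(-6*t)/10

Characteristic equation r² + 8r + 12 = 0 factors as (r + 2)(r + 6) = 0, so r = -2, -6.
Hence q_h = C1*exp(-2*t) + C2*exp(-6*t).
Try q_p = A*cos(2*t) + B*sin(2*t). Substituting and equating the coefficients of cos(2t) and sin(2t) gives A = -1/10, B = -1/5, so q_p = -sin(2*t)/5 - cos(2*t)/10.
General solution: q = -sin(2*t)/5 - cos(2*t)/10 + C1*exp(-2*t) + C2*exp(-6*t).
Apply the initial conditions: q(0) = -1/10 + C1 + C2 = -5 and q'(0) = -2/5 - 6*C2 - 2*C1 = 5. Solving gives C1 = -6, C2 = 11/10.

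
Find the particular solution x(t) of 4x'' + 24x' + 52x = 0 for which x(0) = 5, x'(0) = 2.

x = 5*cos(2*t)*exp(-3*t) + 17*exp(-3*t)*sin(2*t)/2

Divide through by 4: x'' + 6x' + 13x = 0.
Characteristic equation r² + 6r + 13 = 0 has discriminant (6)² - 4·(13) = -16 < 0, so r = -3 ± 2i.
Hence x_h = C1*cos(2*t)*exp(-3*t) + C2*exp(-3*t)*sin(2*t).
Apply the initial conditions: x(0) = C1 = 5 and x'(0) = -3*C1 + 2*C2 = 2. Solving gives C1 = 5, C2 = 17/2.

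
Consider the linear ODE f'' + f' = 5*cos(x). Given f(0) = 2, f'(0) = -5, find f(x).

Characteristic equation r² + r = 0 factors as (r + 1)r = 0, so r = -1, 0.
Hence f_h = C1*exp(-x) + C2.
Try f_p = A*cos(x) + B*sin(x). Substituting and equating the coefficients of cos(x) and sin(x) gives A = -5/2, B = 5/2, so f_p = -5*cos(x)/2 + 5*sin(x)/2.
General solution: f = C2 - 5*cos(x)/2 + 5*sin(x)/2 + C1*exp(-x).
Apply the initial conditions: f(0) = -5/2 + C1 + C2 = 2 and f'(0) = 5/2 - C1 = -5. Solving gives C1 = 15/2, C2 = -3.

f = -3 - 5*cos(x)/2 + 5*sin(x)/2 + 15*exp(-x)/2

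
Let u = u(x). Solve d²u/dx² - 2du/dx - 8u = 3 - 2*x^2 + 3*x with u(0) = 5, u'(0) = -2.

Characteristic equation r² - 2r - 8 = 0 factors as (r - 4)(r + 2) = 0, so r = 4, -2.
Hence u_h = C1*exp(4*x) + C2*exp(-2*x).
For the particular solution try u_p = A0 + A1*x + A2*x^2. Substituting and matching coefficients of each power of x gives A0 = -3/16, A1 = -1/2, A2 = 1/4, so u_p = -3/16 - x/2 + x^2/4.
General solution: u = -3/16 - x/2 + x^2/4 + C1*exp(4*x) + C2*exp(-2*x).
Apply the initial conditions: u(0) = -3/16 + C1 + C2 = 5 and u'(0) = -1/2 - 2*C2 + 4*C1 = -2. Solving gives C1 = 71/48, C2 = 89/24.

u = -3/16 - x/2 + x**2/4 + 71*exp(4*x)/48 + 89*exp(-2*x)/24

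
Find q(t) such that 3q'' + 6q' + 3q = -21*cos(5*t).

q = -35*sin(5*t)/338 + 42*cos(5*t)/169 + C1*exp(-t) + C2*t*exp(-t)

Divide through by 3: q'' + 2q' + q = -7*cos(5*t).
Characteristic equation r² + 2r + 1 = 0 has discriminant (2)² - 4·(1) = 0, so r = -1 is a repeated root.
Hence q_h = (C1 + C2*t)*exp(-t).
Try q_p = A*cos(5*t) + B*sin(5*t). Substituting and equating the coefficients of cos(5t) and sin(5t) gives A = 42/169, B = -35/338, so q_p = -35*sin(5*t)/338 + 42*cos(5*t)/169.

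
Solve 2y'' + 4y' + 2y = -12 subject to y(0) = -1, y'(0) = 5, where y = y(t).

Divide through by 2: y'' + 2y' + y = -6.
Characteristic equation r² + 2r + 1 = 0 has discriminant (2)² - 4·(1) = 0, so r = -1 is a repeated root.
Hence y_h = (C1 + C2*t)*exp(-t).
For the particular solution try y_p = A0. Substituting and matching coefficients of each power of t gives A0 = -6, so y_p = -6.
General solution: y = -6 + C1*exp(-t) + C2*t*exp(-t).
Apply the initial conditions: y(0) = -6 + C1 = -1 and y'(0) = C2 - C1 = 5. Solving gives C1 = 5, C2 = 10.

y = -6 + 5*exp(-t) + 10*t*exp(-t)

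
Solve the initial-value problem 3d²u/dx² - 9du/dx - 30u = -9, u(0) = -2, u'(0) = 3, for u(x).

Divide through by 3: u'' - 3u' - 10u = -3.
Characteristic equation r² - 3r - 10 = 0 factors as (r + 2)(r - 5) = 0, so r = -2, 5.
Hence u_h = C1*exp(-2*x) + C2*exp(5*x).
For the particular solution try u_p = A0. Substituting and matching coefficients of each power of x gives A0 = 3/10, so u_p = 3/10.
General solution: u = 3/10 + C1*exp(-2*x) + C2*exp(5*x).
Apply the initial conditions: u(0) = 3/10 + C1 + C2 = -2 and u'(0) = -2*C1 + 5*C2 = 3. Solving gives C1 = -29/14, C2 = -8/35.

u = 3/10 - 29*exp(-2*x)/14 - 8*exp(5*x)/35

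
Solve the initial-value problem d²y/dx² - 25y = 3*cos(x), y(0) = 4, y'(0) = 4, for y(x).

Characteristic equation r² - 25 = 0 factors as (r + 5)(r - 5) = 0, so r = -5, 5.
Hence y_h = C1*exp(-5*x) + C2*exp(5*x).
Try y_p = A*cos(x) + B*sin(x). Substituting and equating the coefficients of cos(x) and sin(x) gives A = -3/26, B = 0, so y_p = -3*cos(x)/26.
General solution: y = -3*cos(x)/26 + C1*exp(-5*x) + C2*exp(5*x).
Apply the initial conditions: y(0) = -3/26 + C1 + C2 = 4 and y'(0) = -5*C1 + 5*C2 = 4. Solving gives C1 = 431/260, C2 = 639/260.

y = -3*cos(x)/26 + 431*exp(-5*x)/260 + 639*exp(5*x)/260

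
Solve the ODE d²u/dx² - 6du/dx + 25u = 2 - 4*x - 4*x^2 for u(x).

u = 562/15625 - 148*x/625 - 4*x**2/25 + C1*cos(4*x)*exp(3*x) + C2*exp(3*x)*sin(4*x)

Characteristic equation r² - 6r + 25 = 0 has discriminant (-6)² - 4·(25) = -64 < 0, so r = 3 ± 4i.
Hence u_h = C1*cos(4*x)*exp(3*x) + C2*exp(3*x)*sin(4*x).
For the particular solution try u_p = A0 + A1*x + A2*x^2. Substituting and matching coefficients of each power of x gives A0 = 562/15625, A1 = -148/625, A2 = -4/25, so u_p = 562/15625 - 148*x/625 - 4*x^2/25.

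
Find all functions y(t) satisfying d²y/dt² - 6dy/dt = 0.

Characteristic equation r² - 6r = 0 factors as (r - 6)r = 0, so r = 6, 0.
Hence y_h = C1*exp(6*t) + C2.

y = C2 + C1*exp(6*t)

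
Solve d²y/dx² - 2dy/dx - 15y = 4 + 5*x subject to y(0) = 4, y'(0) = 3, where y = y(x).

Characteristic equation r² - 2r - 15 = 0 factors as (r + 3)(r - 5) = 0, so r = -3, 5.
Hence y_h = C1*exp(-3*x) + C2*exp(5*x).
For the particular solution try y_p = A0 + A1*x. Substituting and matching coefficients of each power of x gives A0 = -2/9, A1 = -1/3, so y_p = -2/9 - x/3.
General solution: y = -2/9 - x/3 + C1*exp(-3*x) + C2*exp(5*x).
Apply the initial conditions: y(0) = -2/9 + C1 + C2 = 4 and y'(0) = -1/3 - 3*C1 + 5*C2 = 3. Solving gives C1 = 20/9, C2 = 2.

y = -2/9 + 2*exp(5*x) - x/3 + 20*exp(-3*x)/9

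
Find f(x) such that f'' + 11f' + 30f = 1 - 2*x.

f = 13/225 - x/15 + C1*exp(-5*x) + C2*exp(-6*x)

Characteristic equation r² + 11r + 30 = 0 factors as (r + 5)(r + 6) = 0, so r = -5, -6.
Hence f_h = C1*exp(-5*x) + C2*exp(-6*x).
For the particular solution try f_p = A0 + A1*x. Substituting and matching coefficients of each power of x gives A0 = 13/225, A1 = -1/15, so f_p = 13/225 - x/15.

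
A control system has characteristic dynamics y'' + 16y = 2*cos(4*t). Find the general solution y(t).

y = C1*cos(4*t) + C2*sin(4*t) + t*sin(4*t)/4

Characteristic equation r² + 16 = 0 has discriminant (0)² - 4·(16) = -64 < 0, so r = ± 4i.
Hence y_h = C1*cos(4*t) + C2*sin(4*t).
Since ±4i are characteristic roots, multiply the trial by t. Try y_p = t*(A*cos(4*t) + B*sin(4*t)). Substituting and equating the coefficients of cos(4t) and sin(4t) gives A = 0, B = 1/4, so y_p = t*sin(4*t)/4.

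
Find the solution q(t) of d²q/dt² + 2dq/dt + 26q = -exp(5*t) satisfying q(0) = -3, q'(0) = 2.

Characteristic equation r² + 2r + 26 = 0 has discriminant (2)² - 4·(26) = -100 < 0, so r = -1 ± 5i.
Hence q_h = C1*cos(5*t)*exp(-t) + C2*exp(-t)*sin(5*t).
Try q_p = A*exp(5*t). Substituting into the equation and dividing by exp(5*t) gives A = -1/61, so q_p = -exp(5*t)/61.
General solution: q = -exp(5*t)/61 + C1*cos(5*t)*exp(-t) + C2*exp(-t)*sin(5*t).
Apply the initial conditions: q(0) = -1/61 + C1 = -3 and q'(0) = -5/61 - C1 + 5*C2 = 2. Solving gives C1 = -182/61, C2 = -11/61.

q = -exp(5*t)/61 - 182*cos(5*t)*exp(-t)/61 - 11*exp(-t)*sin(5*t)/61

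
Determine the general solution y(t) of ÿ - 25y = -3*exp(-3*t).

Characteristic equation r² - 25 = 0 factors as (r + 5)(r - 5) = 0, so r = -5, 5.
Hence y_h = C1*exp(-5*t) + C2*exp(5*t).
Try y_p = A*exp(-3*t). Substituting into the equation and dividing by exp(-3*t) gives A = 3/16, so y_p = 3*exp(-3*t)/16.

y = 3*exp(-3*t)/16 + C1*exp(-5*t) + C2*exp(5*t)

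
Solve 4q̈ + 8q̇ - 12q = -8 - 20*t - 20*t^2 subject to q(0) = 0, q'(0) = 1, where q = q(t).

Divide through by 4: q'' + 2q' - 3q = -2 - 5*t - 5*t^2.
Characteristic equation r² + 2r - 3 = 0 factors as (r - 1)(r + 3) = 0, so r = 1, -3.
Hence q_h = C1*exp(t) + C2*exp(-3*t).
For the particular solution try q_p = A0 + A1*t + A2*t^2. Substituting and matching coefficients of each power of t gives A0 = 118/27, A1 = 35/9, A2 = 5/3, so q_p = 118/27 + 5*t^2/3 + 35*t/9.
General solution: q = 118/27 + 5*t^2/3 + 35*t/9 + C1*exp(t) + C2*exp(-3*t).
Apply the initial conditions: q(0) = 118/27 + C1 + C2 = 0 and q'(0) = 35/9 + C1 - 3*C2 = 1. Solving gives C1 = -4, C2 = -10/27.

q = 118/27 - 4*exp(t) - 10*exp(-3*t)/27 + 5*t**2/3 + 35*t/9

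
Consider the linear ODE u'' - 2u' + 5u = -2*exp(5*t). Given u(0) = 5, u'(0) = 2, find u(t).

Characteristic equation r² - 2r + 5 = 0 has discriminant (-2)² - 4·(5) = -16 < 0, so r = 1 ± 2i.
Hence u_h = C1*cos(2*t)*exp(t) + C2*exp(t)*sin(2*t).
Try u_p = A*exp(5*t). Substituting into the equation and dividing by exp(5*t) gives A = -1/10, so u_p = -exp(5*t)/10.
General solution: u = -exp(5*t)/10 + C1*cos(2*t)*exp(t) + C2*exp(t)*sin(2*t).
Apply the initial conditions: u(0) = -1/10 + C1 = 5 and u'(0) = -1/2 + C1 + 2*C2 = 2. Solving gives C1 = 51/10, C2 = -13/10.

u = -exp(5*t)/10 - 13*exp(t)*sin(2*t)/10 + 51*cos(2*t)*exp(t)/10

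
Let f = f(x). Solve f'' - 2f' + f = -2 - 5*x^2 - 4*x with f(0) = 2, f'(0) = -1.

Characteristic equation r² - 2r + 1 = 0 has discriminant (-2)² - 4·(1) = 0, so r = 1 is a repeated root.
Hence f_h = (C1 + C2*x)*exp(x).
For the particular solution try f_p = A0 + A1*x + A2*x^2. Substituting and matching coefficients of each power of x gives A0 = -40, A1 = -24, A2 = -5, so f_p = -40 - 24*x - 5*x^2.
General solution: f = -40 - 24*x - 5*x^2 + C1*exp(x) + C2*x*exp(x).
Apply the initial conditions: f(0) = -40 + C1 = 2 and f'(0) = -24 + C1 + C2 = -1. Solving gives C1 = 42, C2 = -19.

f = -40 - 24*x - 5*x**2 + 42*exp(x) - 19*x*exp(x)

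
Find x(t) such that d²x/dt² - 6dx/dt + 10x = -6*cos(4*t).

Characteristic equation r² - 6r + 10 = 0 has discriminant (-6)² - 4·(10) = -4 < 0, so r = 3 ± i.
Hence x_h = C1*cos(t)*exp(3*t) + C2*exp(3*t)*sin(t).
Try x_p = A*cos(4*t) + B*sin(4*t). Substituting and equating the coefficients of cos(4t) and sin(4t) gives A = 1/17, B = 4/17, so x_p = cos(4*t)/17 + 4*sin(4*t)/17.

x = cos(4*t)/17 + 4*sin(4*t)/17 + C1*cos(t)*exp(3*t) + C2*exp(3*t)*sin(t)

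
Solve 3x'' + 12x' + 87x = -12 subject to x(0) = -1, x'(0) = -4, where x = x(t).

Divide through by 3: x'' + 4x' + 29x = -4.
Characteristic equation r² + 4r + 29 = 0 has discriminant (4)² - 4·(29) = -100 < 0, so r = -2 ± 5i.
Hence x_h = C1*cos(5*t)*exp(-2*t) + C2*exp(-2*t)*sin(5*t).
For the particular solution try x_p = A0. Substituting and matching coefficients of each power of t gives A0 = -4/29, so x_p = -4/29.
General solution: x = -4/29 + C1*cos(5*t)*exp(-2*t) + C2*exp(-2*t)*sin(5*t).
Apply the initial conditions: x(0) = -4/29 + C1 = -1 and x'(0) = -2*C1 + 5*C2 = -4. Solving gives C1 = -25/29, C2 = -166/145.

x = -4/29 - 166*exp(-2*t)*sin(5*t)/145 - 25*cos(5*t)*exp(-2*t)/29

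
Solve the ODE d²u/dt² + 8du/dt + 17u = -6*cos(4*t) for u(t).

Characteristic equation r² + 8r + 17 = 0 has discriminant (8)² - 4·(17) = -4 < 0, so r = -4 ± i.
Hence u_h = C1*cos(t)*exp(-4*t) + C2*exp(-4*t)*sin(t).
Try u_p = A*cos(4*t) + B*sin(4*t). Substituting and equating the coefficients of cos(4t) and sin(4t) gives A = -6/1025, B = -192/1025, so u_p = -192*sin(4*t)/1025 - 6*cos(4*t)/1025.

u = -192*sin(4*t)/1025 - 6*cos(4*t)/1025 + C1*cos(t)*exp(-4*t) + C2*exp(-4*t)*sin(t)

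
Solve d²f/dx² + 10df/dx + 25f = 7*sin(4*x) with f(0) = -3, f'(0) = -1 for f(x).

Characteristic equation r² + 10r + 25 = 0 has discriminant (10)² - 4·(25) = 0, so r = -5 is a repeated root.
Hence f_h = (C1 + C2*x)*exp(-5*x).
Try f_p = A*cos(4*x) + B*sin(4*x). Substituting and equating the coefficients of cos(4x) and sin(4x) gives A = -280/1681, B = 63/1681, so f_p = -280*cos(4*x)/1681 + 63*sin(4*x)/1681.
General solution: f = -280*cos(4*x)/1681 + 63*sin(4*x)/1681 + C1*exp(-5*x) + C2*x*exp(-5*x).
Apply the initial conditions: f(0) = -280/1681 + C1 = -3 and f'(0) = 252/1681 + C2 - 5*C1 = -1. Solving gives C1 = -4763/1681, C2 = -628/41.

f = -4763*exp(-5*x)/1681 - 280*cos(4*x)/1681 + 63*sin(4*x)/1681 - 628*x*exp(-5*x)/41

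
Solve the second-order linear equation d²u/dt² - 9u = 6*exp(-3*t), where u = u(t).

Characteristic equation r² - 9 = 0 factors as (r + 3)(r - 3) = 0, so r = -3, 3.
Hence u_h = C1*exp(-3*t) + C2*exp(3*t).
Since exp(-3*t) solves the homogeneous equation (r = -3 is a root of multiplicity 1), multiply the trial by t. Try u_p = A*t*exp(-3*t). Substituting into the equation and dividing by exp(-3*t) gives A = -1, so u_p = -t*exp(-3*t).

u = C1*exp(-3*t) + C2*exp(3*t) - t*exp(-3*t)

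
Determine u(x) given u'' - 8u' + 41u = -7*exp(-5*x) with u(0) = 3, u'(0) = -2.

u = -7*exp(-5*x)/106 - 1547*exp(4*x)*sin(5*x)/530 + 325*cos(5*x)*exp(4*x)/106

Characteristic equation r² - 8r + 41 = 0 has discriminant (-8)² - 4·(41) = -100 < 0, so r = 4 ± 5i.
Hence u_h = C1*cos(5*x)*exp(4*x) + C2*exp(4*x)*sin(5*x).
Try u_p = A*exp(-5*x). Substituting into the equation and dividing by exp(-5*x) gives A = -7/106, so u_p = -7*exp(-5*x)/106.
General solution: u = -7*exp(-5*x)/106 + C1*cos(5*x)*exp(4*x) + C2*exp(4*x)*sin(5*x).
Apply the initial conditions: u(0) = -7/106 + C1 = 3 and u'(0) = 35/106 + 4*C1 + 5*C2 = -2. Solving gives C1 = 325/106, C2 = -1547/530.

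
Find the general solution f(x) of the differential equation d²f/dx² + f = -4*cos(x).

Characteristic equation r² + 1 = 0 has discriminant (0)² - 4·(1) = -4 < 0, so r = ± i.
Hence f_h = C1*cos(x) + C2*sin(x).
Since ±1i are characteristic roots, multiply the trial by x. Try f_p = x*(A*cos(x) + B*sin(x)). Substituting and equating the coefficients of cos(x) and sin(x) gives A = 0, B = -2, so f_p = -2*x*sin(x).

f = C1*cos(x) + C2*sin(x) - 2*x*sin(x)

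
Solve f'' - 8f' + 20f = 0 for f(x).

f = C1*cos(2*x)*exp(4*x) + C2*exp(4*x)*sin(2*x)

Characteristic equation r² - 8r + 20 = 0 has discriminant (-8)² - 4·(20) = -16 < 0, so r = 4 ± 2i.
Hence f_h = C1*cos(2*x)*exp(4*x) + C2*exp(4*x)*sin(2*x).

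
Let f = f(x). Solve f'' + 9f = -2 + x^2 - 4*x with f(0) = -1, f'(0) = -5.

f = -20/81 - 61*cos(3*x)/81 - 41*sin(3*x)/27 - 4*x/9 + x**2/9

Characteristic equation r² + 9 = 0 has discriminant (0)² - 4·(9) = -36 < 0, so r = ± 3i.
Hence f_h = C1*cos(3*x) + C2*sin(3*x).
For the particular solution try f_p = A0 + A1*x + A2*x^2. Substituting and matching coefficients of each power of x gives A0 = -20/81, A1 = -4/9, A2 = 1/9, so f_p = -20/81 - 4*x/9 + x^2/9.
General solution: f = -20/81 - 4*x/9 + x^2/9 + C1*cos(3*x) + C2*sin(3*x).
Apply the initial conditions: f(0) = -20/81 + C1 = -1 and f'(0) = -4/9 + 3*C2 = -5. Solving gives C1 = -61/81, C2 = -41/27.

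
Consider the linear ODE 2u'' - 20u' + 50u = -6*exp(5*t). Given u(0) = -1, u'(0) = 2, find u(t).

u = -exp(5*t) + 7*t*exp(5*t) - 3*t**2*exp(5*t)/2

Divide through by 2: u'' - 10u' + 25u = -3*exp(5*t).
Characteristic equation r² - 10r + 25 = 0 has discriminant (-10)² - 4·(25) = 0, so r = 5 is a repeated root.
Hence u_h = (C1 + C2*t)*exp(5*t).
Since exp(5*t) solves the homogeneous equation (r = 5 is a root of multiplicity 2), multiply the trial by t^2. Try u_p = A*t^2*exp(5*t). Substituting into the equation and dividing by exp(5*t) gives A = -3/2, so u_p = -3*t^2*exp(5*t)/2.
General solution: u = C1*exp(5*t) - 3*t^2*exp(5*t)/2 + C2*t*exp(5*t).
Apply the initial conditions: u(0) = C1 = -1 and u'(0) = C2 + 5*C1 = 2. Solving gives C1 = -1, C2 = 7.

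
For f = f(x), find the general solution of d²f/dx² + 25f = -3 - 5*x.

f = -3/25 - x/5 + C1*cos(5*x) + C2*sin(5*x)

Characteristic equation r² + 25 = 0 has discriminant (0)² - 4·(25) = -100 < 0, so r = ± 5i.
Hence f_h = C1*cos(5*x) + C2*sin(5*x).
For the particular solution try f_p = A0 + A1*x. Substituting and matching coefficients of each power of x gives A0 = -3/25, A1 = -1/5, so f_p = -3/25 - x/5.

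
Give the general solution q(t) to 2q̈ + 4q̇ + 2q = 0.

q = C1*exp(-t) + C2*t*exp(-t)

Divide through by 2: q'' + 2q' + q = 0.
Characteristic equation r² + 2r + 1 = 0 has discriminant (2)² - 4·(1) = 0, so r = -1 is a repeated root.
Hence q_h = (C1 + C2*t)*exp(-t).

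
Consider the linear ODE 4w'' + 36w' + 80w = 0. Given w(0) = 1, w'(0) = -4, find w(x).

Divide through by 4: w'' + 9w' + 20w = 0.
Characteristic equation r² + 9r + 20 = 0 factors as (r + 4)(r + 5) = 0, so r = -4, -5.
Hence w_h = C1*exp(-4*x) + C2*exp(-5*x).
Apply the initial conditions: w(0) = C1 + C2 = 1 and w'(0) = -5*C2 - 4*C1 = -4. Solving gives C1 = 1, C2 = 0.

w = exp(-4*x)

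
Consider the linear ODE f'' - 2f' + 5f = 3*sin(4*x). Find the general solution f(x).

Characteristic equation r² - 2r + 5 = 0 has discriminant (-2)² - 4·(5) = -16 < 0, so r = 1 ± 2i.
Hence f_h = C1*cos(2*x)*exp(x) + C2*exp(x)*sin(2*x).
Try f_p = A*cos(4*x) + B*sin(4*x). Substituting and equating the coefficients of cos(4x) and sin(4x) gives A = 24/185, B = -33/185, so f_p = -33*sin(4*x)/185 + 24*cos(4*x)/185.

f = -33*sin(4*x)/185 + 24*cos(4*x)/185 + C1*cos(2*x)*exp(x) + C2*exp(x)*sin(2*x)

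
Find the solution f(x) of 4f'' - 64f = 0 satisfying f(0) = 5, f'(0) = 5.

f = 15*exp(-4*x)/8 + 25*exp(4*x)/8

Divide through by 4: f'' - 16f = 0.
Characteristic equation r² - 16 = 0 factors as (r + 4)(r - 4) = 0, so r = -4, 4.
Hence f_h = C1*exp(-4*x) + C2*exp(4*x).
Apply the initial conditions: f(0) = C1 + C2 = 5 and f'(0) = -4*C1 + 4*C2 = 5. Solving gives C1 = 15/8, C2 = 25/8.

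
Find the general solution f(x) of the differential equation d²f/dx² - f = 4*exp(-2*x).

Characteristic equation r² - 1 = 0 factors as (r - 1)(r + 1) = 0, so r = 1, -1.
Hence f_h = C1*exp(x) + C2*exp(-x).
Try f_p = A*exp(-2*x). Substituting into the equation and dividing by exp(-2*x) gives A = 4/3, so f_p = 4*exp(-2*x)/3.

f = 4*exp(-2*x)/3 + C1*exp(x) + C2*exp(-x)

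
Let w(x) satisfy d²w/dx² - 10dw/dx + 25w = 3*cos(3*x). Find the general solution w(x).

Characteristic equation r² - 10r + 25 = 0 has discriminant (-10)² - 4·(25) = 0, so r = 5 is a repeated root.
Hence w_h = (C1 + C2*x)*exp(5*x).
Try w_p = A*cos(3*x) + B*sin(3*x). Substituting and equating the coefficients of cos(3x) and sin(3x) gives A = 12/289, B = -45/578, so w_p = -45*sin(3*x)/578 + 12*cos(3*x)/289.

w = -45*sin(3*x)/578 + 12*cos(3*x)/289 + C1*exp(5*x) + C2*x*exp(5*x)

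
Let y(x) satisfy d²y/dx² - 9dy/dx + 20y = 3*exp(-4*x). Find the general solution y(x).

y = exp(-4*x)/24 + C1*exp(5*x) + C2*exp(4*x)

Characteristic equation r² - 9r + 20 = 0 factors as (r - 5)(r - 4) = 0, so r = 5, 4.
Hence y_h = C1*exp(5*x) + C2*exp(4*x).
Try y_p = A*exp(-4*x). Substituting into the equation and dividing by exp(-4*x) gives A = 1/24, so y_p = exp(-4*x)/24.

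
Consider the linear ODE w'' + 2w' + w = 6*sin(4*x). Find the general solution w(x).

Characteristic equation r² + 2r + 1 = 0 has discriminant (2)² - 4·(1) = 0, so r = -1 is a repeated root.
Hence w_h = (C1 + C2*x)*exp(-x).
Try w_p = A*cos(4*x) + B*sin(4*x). Substituting and equating the coefficients of cos(4x) and sin(4x) gives A = -48/289, B = -90/289, so w_p = -90*sin(4*x)/289 - 48*cos(4*x)/289.

w = -90*sin(4*x)/289 - 48*cos(4*x)/289 + C1*exp(-x) + C2*x*exp(-x)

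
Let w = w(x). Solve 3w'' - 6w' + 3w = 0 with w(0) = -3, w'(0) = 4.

w = -3*exp(x) + 7*x*exp(x)

Divide through by 3: w'' - 2w' + w = 0.
Characteristic equation r² - 2r + 1 = 0 has discriminant (-2)² - 4·(1) = 0, so r = 1 is a repeated root.
Hence w_h = (C1 + C2*x)*exp(x).
Apply the initial conditions: w(0) = C1 = -3 and w'(0) = C1 + C2 = 4. Solving gives C1 = -3, C2 = 7.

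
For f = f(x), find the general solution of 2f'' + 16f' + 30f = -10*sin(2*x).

f = -55*sin(2*x)/377 + 80*cos(2*x)/377 + C1*exp(-3*x) + C2*exp(-5*x)

Divide through by 2: f'' + 8f' + 15f = -5*sin(2*x).
Characteristic equation r² + 8r + 15 = 0 factors as (r + 3)(r + 5) = 0, so r = -3, -5.
Hence f_h = C1*exp(-3*x) + C2*exp(-5*x).
Try f_p = A*cos(2*x) + B*sin(2*x). Substituting and equating the coefficients of cos(2x) and sin(2x) gives A = 80/377, B = -55/377, so f_p = -55*sin(2*x)/377 + 80*cos(2*x)/377.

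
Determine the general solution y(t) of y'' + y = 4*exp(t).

y = 2*exp(t) + C1*cos(t) + C2*sin(t)

Characteristic equation r² + 1 = 0 has discriminant (0)² - 4·(1) = -4 < 0, so r = ± i.
Hence y_h = C1*cos(t) + C2*sin(t).
Try y_p = A*exp(t). Substituting into the equation and dividing by exp(t) gives A = 2, so y_p = 2*exp(t).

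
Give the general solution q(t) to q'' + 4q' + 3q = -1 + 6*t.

q = -3 + 2*t + C1*exp(-t) + C2*exp(-3*t)

Characteristic equation r² + 4r + 3 = 0 factors as (r + 1)(r + 3) = 0, so r = -1, -3.
Hence q_h = C1*exp(-t) + C2*exp(-3*t).
For the particular solution try q_p = A0 + A1*t. Substituting and matching coefficients of each power of t gives A0 = -3, A1 = 2, so q_p = -3 + 2*t.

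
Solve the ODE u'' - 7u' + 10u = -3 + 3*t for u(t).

Characteristic equation r² - 7r + 10 = 0 factors as (r - 5)(r - 2) = 0, so r = 5, 2.
Hence u_h = C1*exp(5*t) + C2*exp(2*t).
For the particular solution try u_p = A0 + A1*t. Substituting and matching coefficients of each power of t gives A0 = -9/100, A1 = 3/10, so u_p = -9/100 + 3*t/10.

u = -9/100 + 3*t/10 + C1*exp(5*t) + C2*exp(2*t)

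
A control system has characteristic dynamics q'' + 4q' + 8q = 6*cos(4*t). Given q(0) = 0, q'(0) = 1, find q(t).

Characteristic equation r² + 4r + 8 = 0 has discriminant (4)² - 4·(8) = -16 < 0, so r = -2 ± 2i.
Hence q_h = C1*cos(2*t)*exp(-2*t) + C2*exp(-2*t)*sin(2*t).
Try q_p = A*cos(4*t) + B*sin(4*t). Substituting and equating the coefficients of cos(4t) and sin(4t) gives A = -3/20, B = 3/10, so q_p = -3*cos(4*t)/20 + 3*sin(4*t)/10.
General solution: q = -3*cos(4*t)/20 + 3*sin(4*t)/10 + C1*cos(2*t)*exp(-2*t) + C2*exp(-2*t)*sin(2*t).
Apply the initial conditions: q(0) = -3/20 + C1 = 0 and q'(0) = 6/5 - 2*C1 + 2*C2 = 1. Solving gives C1 = 3/20, C2 = 1/20.

q = -3*cos(4*t)/20 + 3*sin(4*t)/10 + exp(-2*t)*sin(2*t)/20 + 3*cos(2*t)*exp(-2*t)/20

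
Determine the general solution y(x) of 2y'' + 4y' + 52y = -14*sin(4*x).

y = -35*sin(4*x)/82 + 14*cos(4*x)/41 + C1*cos(5*x)*exp(-x) + C2*exp(-x)*sin(5*x)

Divide through by 2: y'' + 2y' + 26y = -7*sin(4*x).
Characteristic equation r² + 2r + 26 = 0 has discriminant (2)² - 4·(26) = -100 < 0, so r = -1 ± 5i.
Hence y_h = C1*cos(5*x)*exp(-x) + C2*exp(-x)*sin(5*x).
Try y_p = A*cos(4*x) + B*sin(4*x). Substituting and equating the coefficients of cos(4x) and sin(4x) gives A = 14/41, B = -35/82, so y_p = -35*sin(4*x)/82 + 14*cos(4*x)/41.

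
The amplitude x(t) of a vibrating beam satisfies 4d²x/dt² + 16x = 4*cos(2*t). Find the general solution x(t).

x = C1*cos(2*t) + C2*sin(2*t) + t*sin(2*t)/4

Divide through by 4: x'' + 4x = cos(2*t).
Characteristic equation r² + 4 = 0 has discriminant (0)² - 4·(4) = -16 < 0, so r = ± 2i.
Hence x_h = C1*cos(2*t) + C2*sin(2*t).
Since ±2i are characteristic roots, multiply the trial by t. Try x_p = t*(A*cos(2*t) + B*sin(2*t)). Substituting and equating the coefficients of cos(2t) and sin(2t) gives A = 0, B = 1/4, so x_p = t*sin(2*t)/4.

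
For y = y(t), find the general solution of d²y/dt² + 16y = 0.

Characteristic equation r² + 16 = 0 has discriminant (0)² - 4·(16) = -64 < 0, so r = ± 4i.
Hence y_h = C1*cos(4*t) + C2*sin(4*t).

y = C1*cos(4*t) + C2*sin(4*t)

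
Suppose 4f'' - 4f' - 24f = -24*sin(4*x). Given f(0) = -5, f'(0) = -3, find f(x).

Divide through by 4: f'' - f' - 6f = -6*sin(4*x).
Characteristic equation r² - r - 6 = 0 factors as (r + 2)(r - 3) = 0, so r = -2, 3.
Hence f_h = C1*exp(-2*x) + C2*exp(3*x).
Try f_p = A*cos(4*x) + B*sin(4*x). Substituting and equating the coefficients of cos(4x) and sin(4x) gives A = -6/125, B = 33/125, so f_p = -6*cos(4*x)/125 + 33*sin(4*x)/125.
General solution: f = -6*cos(4*x)/125 + 33*sin(4*x)/125 + C1*exp(-2*x) + C2*exp(3*x).
Apply the initial conditions: f(0) = -6/125 + C1 + C2 = -5 and f'(0) = 132/125 - 2*C1 + 3*C2 = -3. Solving gives C1 = -54/25, C2 = -349/125.

f = -349*exp(3*x)/125 - 54*exp(-2*x)/25 - 6*cos(4*x)/125 + 33*sin(4*x)/125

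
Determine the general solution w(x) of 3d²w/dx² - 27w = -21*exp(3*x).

w = C1*exp(3*x) + C2*exp(-3*x) - 7*x*exp(3*x)/6

Divide through by 3: w'' - 9w = -7*exp(3*x).
Characteristic equation r² - 9 = 0 factors as (r - 3)(r + 3) = 0, so r = 3, -3.
Hence w_h = C1*exp(3*x) + C2*exp(-3*x).
Since exp(3*x) solves the homogeneous equation (r = 3 is a root of multiplicity 1), multiply the trial by x. Try w_p = A*x*exp(3*x). Substituting into the equation and dividing by exp(3*x) gives A = -7/6, so w_p = -7*x*exp(3*x)/6.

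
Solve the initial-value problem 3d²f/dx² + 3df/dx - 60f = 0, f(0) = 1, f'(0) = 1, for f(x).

Divide through by 3: f'' + f' - 20f = 0.
Characteristic equation r² + r - 20 = 0 factors as (r + 5)(r - 4) = 0, so r = -5, 4.
Hence f_h = C1*exp(-5*x) + C2*exp(4*x).
Apply the initial conditions: f(0) = C1 + C2 = 1 and f'(0) = -5*C1 + 4*C2 = 1. Solving gives C1 = 1/3, C2 = 2/3.

f = exp(-5*x)/3 + 2*exp(4*x)/3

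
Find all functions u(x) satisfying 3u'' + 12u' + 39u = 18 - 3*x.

Divide through by 3: u'' + 4u' + 13u = 6 - x.
Characteristic equation r² + 4r + 13 = 0 has discriminant (4)² - 4·(13) = -36 < 0, so r = -2 ± 3i.
Hence u_h = C1*cos(3*x)*exp(-2*x) + C2*exp(-2*x)*sin(3*x).
For the particular solution try u_p = A0 + A1*x. Substituting and matching coefficients of each power of x gives A0 = 82/169, A1 = -1/13, so u_p = 82/169 - x/13.

u = 82/169 - x/13 + C1*cos(3*x)*exp(-2*x) + C2*exp(-2*x)*sin(3*x)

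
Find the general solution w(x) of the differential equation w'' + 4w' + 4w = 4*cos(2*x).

Characteristic equation r² + 4r + 4 = 0 has discriminant (4)² - 4·(4) = 0, so r = -2 is a repeated root.
Hence w_h = (C1 + C2*x)*exp(-2*x).
Try w_p = A*cos(2*x) + B*sin(2*x). Substituting and equating the coefficients of cos(2x) and sin(2x) gives A = 0, B = 1/2, so w_p = sin(2*x)/2.

w = sin(2*x)/2 + C1*exp(-2*x) + C2*x*exp(-2*x)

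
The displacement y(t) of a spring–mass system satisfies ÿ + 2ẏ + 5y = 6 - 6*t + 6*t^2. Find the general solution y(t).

Characteristic equation r² + 2r + 5 = 0 has discriminant (2)² - 4·(5) = -16 < 0, so r = -1 ± 2i.
Hence y_h = C1*cos(2*t)*exp(-t) + C2*exp(-t)*sin(2*t).
For the particular solution try y_p = A0 + A1*t + A2*t^2. Substituting and matching coefficients of each power of t gives A0 = 198/125, A1 = -54/25, A2 = 6/5, so y_p = 198/125 - 54*t/25 + 6*t^2/5.

y = 198/125 - 54*t/25 + 6*t**2/5 + C1*cos(2*t)*exp(-t) + C2*exp(-t)*sin(2*t)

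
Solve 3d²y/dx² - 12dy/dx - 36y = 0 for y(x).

Divide through by 3: y'' - 4y' - 12y = 0.
Characteristic equation r² - 4r - 12 = 0 factors as (r + 2)(r - 6) = 0, so r = -2, 6.
Hence y_h = C1*exp(-2*x) + C2*exp(6*x).

y = C1*exp(-2*x) + C2*exp(6*x)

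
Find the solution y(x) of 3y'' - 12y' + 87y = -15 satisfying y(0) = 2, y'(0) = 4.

Divide through by 3: y'' - 4y' + 29y = -5.
Characteristic equation r² - 4r + 29 = 0 has discriminant (-4)² - 4·(29) = -100 < 0, so r = 2 ± 5i.
Hence y_h = C1*cos(5*x)*exp(2*x) + C2*exp(2*x)*sin(5*x).
For the particular solution try y_p = A0. Substituting and matching coefficients of each power of x gives A0 = -5/29, so y_p = -5/29.
General solution: y = -5/29 + C1*cos(5*x)*exp(2*x) + C2*exp(2*x)*sin(5*x).
Apply the initial conditions: y(0) = -5/29 + C1 = 2 and y'(0) = 2*C1 + 5*C2 = 4. Solving gives C1 = 63/29, C2 = -2/29.

y = -5/29 - 2*exp(2*x)*sin(5*x)/29 + 63*cos(5*x)*exp(2*x)/29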